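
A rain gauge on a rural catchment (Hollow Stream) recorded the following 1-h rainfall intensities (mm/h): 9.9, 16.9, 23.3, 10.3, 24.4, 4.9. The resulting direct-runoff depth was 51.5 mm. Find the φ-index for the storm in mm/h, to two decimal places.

φ ≈ 6.66 mm/h

Only the 5 blocks with intensity above φ contribute runoff: 9.9, 16.9, 23.3, 10.3, 24.4 mm/h.
Σ(I−φ)·Δt = d  ⇒  (9.9+16.9+23.3+10.3+24.4 − 5φ)·1 = 51.5
φ = (84.80 − 51.5/1) / 5 = 6.66 mm/h.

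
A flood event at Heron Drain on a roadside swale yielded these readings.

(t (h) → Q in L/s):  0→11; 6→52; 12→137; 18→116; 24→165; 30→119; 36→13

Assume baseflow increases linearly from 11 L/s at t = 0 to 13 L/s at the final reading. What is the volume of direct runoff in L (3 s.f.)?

Direct-runoff ordinates (Q − Q_b): 0.00, 40.67, 125.33, 104.00, 152.67, 106.33, 0.00 L/s.
ΣQ_DR = 529.0 L/s.
With Δt = 6 h = 21600 s, V = ΣQ_DR · Δt = 529.0 × 21600 = 1.14 × 10^7 L.

V ≈ 1.14 × 10^7 L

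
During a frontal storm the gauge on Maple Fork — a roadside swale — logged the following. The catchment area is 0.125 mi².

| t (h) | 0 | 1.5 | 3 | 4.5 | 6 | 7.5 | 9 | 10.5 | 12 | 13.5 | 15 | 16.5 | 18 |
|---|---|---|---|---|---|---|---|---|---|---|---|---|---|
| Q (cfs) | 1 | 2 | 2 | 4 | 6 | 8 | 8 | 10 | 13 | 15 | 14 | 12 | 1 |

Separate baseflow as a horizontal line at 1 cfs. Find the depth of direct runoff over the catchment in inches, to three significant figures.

d ≈ 1.54 in

Direct runoff: 0.0, 1.0, 1.0, 3.0, 5.0, 7.0, 7.0, 9.0, 12.0, 14.0, 13.0, 11.0, 0.0 cfs; ΣQ_DR = 83.00 cfs.
V = ΣQ_DR · Δt = 83.00 × 5400 s = 4.482 × 10^5 ft³.
Over A = 0.125 mi², depth = V / A = 1.54 in.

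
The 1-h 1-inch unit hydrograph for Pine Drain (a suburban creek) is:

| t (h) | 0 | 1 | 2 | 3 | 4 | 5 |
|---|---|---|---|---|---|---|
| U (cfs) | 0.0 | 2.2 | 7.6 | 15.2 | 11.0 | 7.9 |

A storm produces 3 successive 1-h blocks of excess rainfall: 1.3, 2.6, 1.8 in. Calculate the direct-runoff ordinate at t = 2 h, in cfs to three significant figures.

By discrete convolution, Q_j = Σ (P_i / 1 in) · U_{j−i}.
At t = 2 h (j=2): Q = (1.3/1)·7.6 + (2.6/1)·2.2 + (1.8/1)·0.0 = 15.6 cfs.

Q ≈ 15.6 cfs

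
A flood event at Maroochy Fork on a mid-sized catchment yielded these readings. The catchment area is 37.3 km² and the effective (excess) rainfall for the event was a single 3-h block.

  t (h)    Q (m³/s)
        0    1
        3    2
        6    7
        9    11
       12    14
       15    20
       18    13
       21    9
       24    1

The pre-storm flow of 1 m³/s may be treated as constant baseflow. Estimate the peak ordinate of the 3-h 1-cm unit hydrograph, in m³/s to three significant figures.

Direct runoff: 0.0, 1.0, 6.0, 10.0, 13.0, 19.0, 12.0, 8.0, 0.0 m³/s; ΣQ_DR = 69.00 m³/s, peak = 19.0 m³/s.
Runoff depth d = ΣQ_DR·Δt / A = 69.00 × 10800 / (37.3 km²) = 19.98 mm.
The 1-cm UH is the DRH scaled by (10 mm)/d, so U_p = 19.0 × 10/19.98 = 9.51 m³/s.

U_p ≈ 9.51 m³/s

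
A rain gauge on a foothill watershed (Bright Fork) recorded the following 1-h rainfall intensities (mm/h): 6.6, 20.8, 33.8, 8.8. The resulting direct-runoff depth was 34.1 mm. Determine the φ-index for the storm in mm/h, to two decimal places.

φ ≈ 10.25 mm/h

Only the 2 blocks with intensity above φ contribute runoff: 20.8, 33.8 mm/h.
Σ(I−φ)·Δt = d  ⇒  (20.8+33.8 − 2φ)·1 = 34.1
φ = (54.60 − 34.1/1) / 2 = 10.25 mm/h.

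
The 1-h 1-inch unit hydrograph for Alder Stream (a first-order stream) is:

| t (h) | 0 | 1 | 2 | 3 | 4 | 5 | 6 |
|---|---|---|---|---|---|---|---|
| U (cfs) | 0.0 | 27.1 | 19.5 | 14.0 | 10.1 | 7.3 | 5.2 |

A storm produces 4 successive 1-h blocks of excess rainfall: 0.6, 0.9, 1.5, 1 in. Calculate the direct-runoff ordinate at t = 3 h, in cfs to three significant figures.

By discrete convolution, Q_j = Σ (P_i / 1 in) · U_{j−i}.
At t = 3 h (j=3): Q = (0.6/1)·14.0 + (0.9/1)·19.5 + (1.5/1)·27.1 + (1/1)·0.0 = 66.6 cfs.

Q ≈ 66.6 cfs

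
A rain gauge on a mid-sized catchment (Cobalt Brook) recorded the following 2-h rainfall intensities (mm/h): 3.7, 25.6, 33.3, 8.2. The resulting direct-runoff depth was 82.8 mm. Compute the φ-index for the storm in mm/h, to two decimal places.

Only the 2 blocks with intensity above φ contribute runoff: 25.6, 33.3 mm/h.
Σ(I−φ)·Δt = d  ⇒  (25.6+33.3 − 2φ)·2 = 82.8
φ = (58.90 − 82.8/2) / 2 = 8.75 mm/h.

φ ≈ 8.75 mm/h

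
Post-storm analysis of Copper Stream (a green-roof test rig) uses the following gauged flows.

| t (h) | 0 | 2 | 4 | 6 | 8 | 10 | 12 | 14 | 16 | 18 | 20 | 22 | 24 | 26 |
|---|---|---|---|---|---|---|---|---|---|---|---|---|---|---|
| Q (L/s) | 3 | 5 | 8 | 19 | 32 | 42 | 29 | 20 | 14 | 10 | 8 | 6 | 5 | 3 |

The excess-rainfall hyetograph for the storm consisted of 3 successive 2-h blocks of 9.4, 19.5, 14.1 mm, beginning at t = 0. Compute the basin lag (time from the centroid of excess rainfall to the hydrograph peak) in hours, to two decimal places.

t_L ≈ 6.78 h

Centroid of excess rainfall: t_c = Σ P_i·t̄_i / ΣP_i = 3.2186 h (block centres at 1, 3, 5 h).
Hydrograph peak occurs at t = 10 h, so basin lag t_L = 10 − 3.2186 = 6.78 h.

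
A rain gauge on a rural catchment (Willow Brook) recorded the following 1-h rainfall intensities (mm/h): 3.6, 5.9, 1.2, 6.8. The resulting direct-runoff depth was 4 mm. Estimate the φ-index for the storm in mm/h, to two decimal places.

Only the 2 blocks with intensity above φ contribute runoff: 5.9, 6.8 mm/h.
Σ(I−φ)·Δt = d  ⇒  (5.9+6.8 − 2φ)·1 = 4
φ = (12.70 − 4/1) / 2 = 4.35 mm/h.

φ ≈ 4.35 mm/h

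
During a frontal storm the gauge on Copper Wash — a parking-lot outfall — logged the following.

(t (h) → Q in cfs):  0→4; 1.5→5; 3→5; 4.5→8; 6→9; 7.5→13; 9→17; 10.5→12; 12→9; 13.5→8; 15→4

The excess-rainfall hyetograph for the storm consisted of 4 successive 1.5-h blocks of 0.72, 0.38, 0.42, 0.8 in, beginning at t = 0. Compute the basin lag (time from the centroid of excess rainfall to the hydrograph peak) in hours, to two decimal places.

t_L ≈ 5.91 h

Centroid of excess rainfall: t_c = Σ P_i·t̄_i / ΣP_i = 3.0905 h (block centres at 0.75, 2.25, 3.75, 5.25 h).
Hydrograph peak occurs at t = 9 h, so basin lag t_L = 9 − 3.0905 = 5.91 h.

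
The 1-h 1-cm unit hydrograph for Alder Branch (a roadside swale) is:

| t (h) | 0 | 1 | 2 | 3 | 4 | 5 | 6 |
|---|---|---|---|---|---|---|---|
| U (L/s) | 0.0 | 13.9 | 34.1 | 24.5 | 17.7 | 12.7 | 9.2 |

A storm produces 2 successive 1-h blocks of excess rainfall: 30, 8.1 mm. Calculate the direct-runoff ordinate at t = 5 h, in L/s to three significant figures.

By discrete convolution, Q_j = Σ (P_i / 10 mm) · U_{j−i}.
At t = 5 h (j=5): Q = (30/10)·12.7 + (8.1/10)·17.7 = 52.4 L/s.

Q ≈ 52.4 L/s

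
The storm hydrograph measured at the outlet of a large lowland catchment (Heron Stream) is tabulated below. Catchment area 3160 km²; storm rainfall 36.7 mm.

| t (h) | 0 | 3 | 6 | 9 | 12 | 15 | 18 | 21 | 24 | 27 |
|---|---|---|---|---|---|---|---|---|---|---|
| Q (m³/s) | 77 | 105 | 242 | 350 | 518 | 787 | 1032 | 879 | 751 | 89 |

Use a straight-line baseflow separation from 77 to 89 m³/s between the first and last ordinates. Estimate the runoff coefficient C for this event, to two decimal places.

C ≈ 0.37

ΣQ_DR = 4000 m³/s; V = ΣQ_DR·Δt = 4.320 × 10^7 m³.
Runoff depth d = V / A = 13.67 mm.
C = d / P = 13.67 / 36.7 = 0.37.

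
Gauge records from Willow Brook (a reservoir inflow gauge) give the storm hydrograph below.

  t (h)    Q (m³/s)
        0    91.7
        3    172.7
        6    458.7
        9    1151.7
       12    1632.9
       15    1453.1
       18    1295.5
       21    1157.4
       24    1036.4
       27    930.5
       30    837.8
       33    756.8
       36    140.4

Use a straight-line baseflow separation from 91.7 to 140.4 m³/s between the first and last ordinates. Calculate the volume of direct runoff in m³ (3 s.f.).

V ≈ 1.04 × 10^8 m³

Direct-runoff ordinates (Q − Q_b): 0.00, 76.94, 358.88, 1047.83, 1524.97, 1341.11, 1179.45, 1037.29, 912.23, 802.27, 705.52, 620.46, 0.00 m³/s.
ΣQ_DR = 9607 m³/s.
With Δt = 3 h = 10800 s, V = ΣQ_DR · Δt = 9607 × 10800 = 1.04 × 10^8 m³.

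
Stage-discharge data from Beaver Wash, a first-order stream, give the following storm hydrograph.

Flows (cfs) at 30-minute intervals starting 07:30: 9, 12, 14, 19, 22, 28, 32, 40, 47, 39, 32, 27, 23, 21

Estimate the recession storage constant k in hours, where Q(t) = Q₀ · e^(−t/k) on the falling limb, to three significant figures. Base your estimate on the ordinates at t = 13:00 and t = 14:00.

k ≈ 3.98 h

On the falling limb, Q drops from 27 to 21 cfs between t = 13:00 and t = 14:00 (Δt = 1 h).
k = −Δt / ln(Q₂/Q₁) = −1 / ln(21/27) = 3.98 h.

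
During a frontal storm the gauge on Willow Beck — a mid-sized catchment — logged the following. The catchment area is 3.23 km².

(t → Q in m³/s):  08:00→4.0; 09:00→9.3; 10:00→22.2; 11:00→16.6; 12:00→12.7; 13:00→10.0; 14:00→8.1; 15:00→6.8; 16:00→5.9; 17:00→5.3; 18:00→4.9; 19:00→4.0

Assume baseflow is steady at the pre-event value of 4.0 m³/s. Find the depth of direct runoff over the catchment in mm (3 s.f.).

d ≈ 68.9 mm

Direct runoff: 0.0, 5.3, 18.2, 12.6, 8.7, 6.0, 4.1, 2.8, 1.9, 1.3, 0.9, 0.0 m³/s; ΣQ_DR = 61.80 m³/s.
V = ΣQ_DR · Δt = 61.80 × 3600 s = 2.225 × 10^5 m³.
Over A = 3.23 km², depth = V / A = 68.9 mm.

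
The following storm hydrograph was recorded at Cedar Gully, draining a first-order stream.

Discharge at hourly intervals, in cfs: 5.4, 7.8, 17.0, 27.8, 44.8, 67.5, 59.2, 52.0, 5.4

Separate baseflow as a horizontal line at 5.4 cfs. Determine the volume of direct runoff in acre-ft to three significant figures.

Direct-runoff ordinates (Q − Q_b): 0.0, 2.4, 11.6, 22.4, 39.4, 62.1, 53.8, 46.6, 0.0 cfs.
ΣQ_DR = 238.3 cfs.
With Δt = 1 h = 3600 s, V = ΣQ_DR · Δt = 238.3 × 3600 = 8.58 × 10^5 ft³ = 19.7 acre-ft.

V ≈ 19.7 acre-ft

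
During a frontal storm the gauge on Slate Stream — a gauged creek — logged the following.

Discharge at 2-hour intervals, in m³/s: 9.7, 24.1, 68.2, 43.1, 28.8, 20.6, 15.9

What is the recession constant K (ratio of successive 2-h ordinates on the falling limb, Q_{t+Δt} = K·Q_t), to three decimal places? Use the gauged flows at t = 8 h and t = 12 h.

Using the recession-limb readings at t = 8 h and t = 12 h: Q falls from 28.8 to 15.9 m³/s over 2 intervals.
K = (Q₂/Q₁)^(1/2) = (15.9/28.8)^(1/2) = 0.743.

K ≈ 0.743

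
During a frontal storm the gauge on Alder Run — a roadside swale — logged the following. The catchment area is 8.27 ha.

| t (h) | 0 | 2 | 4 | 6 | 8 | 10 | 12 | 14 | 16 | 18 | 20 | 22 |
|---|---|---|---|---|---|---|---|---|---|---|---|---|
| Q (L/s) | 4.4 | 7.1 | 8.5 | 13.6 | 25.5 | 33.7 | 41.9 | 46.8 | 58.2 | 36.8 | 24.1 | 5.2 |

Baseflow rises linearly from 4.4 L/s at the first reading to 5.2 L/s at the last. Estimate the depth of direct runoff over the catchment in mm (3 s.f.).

Direct runoff: 0.00, 2.63, 3.95, 8.98, 20.81, 28.94, 37.06, 41.89, 53.22, 31.75, 18.97, 0.00 L/s; ΣQ_DR = 248.2 L/s.
V = ΣQ_DR · Δt = 248.2 × 7200 s = 1.787 × 10^6 L.
Over A = 8.27 ha, depth = V / A = 21.6 mm.

d ≈ 21.6 mm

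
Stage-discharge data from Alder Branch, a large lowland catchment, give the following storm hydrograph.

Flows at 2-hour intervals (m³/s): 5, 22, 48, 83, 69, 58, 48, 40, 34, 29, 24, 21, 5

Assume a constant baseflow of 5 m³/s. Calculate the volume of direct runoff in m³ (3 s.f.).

V ≈ 3.03 × 10^6 m³

Direct-runoff ordinates (Q − Q_b): 0.0, 17.0, 43.0, 78.0, 64.0, 53.0, 43.0, 35.0, 29.0, 24.0, 19.0, 16.0, 0.0 m³/s.
ΣQ_DR = 421.0 m³/s.
With Δt = 2 h = 7200 s, V = ΣQ_DR · Δt = 421.0 × 7200 = 3.03 × 10^6 m³.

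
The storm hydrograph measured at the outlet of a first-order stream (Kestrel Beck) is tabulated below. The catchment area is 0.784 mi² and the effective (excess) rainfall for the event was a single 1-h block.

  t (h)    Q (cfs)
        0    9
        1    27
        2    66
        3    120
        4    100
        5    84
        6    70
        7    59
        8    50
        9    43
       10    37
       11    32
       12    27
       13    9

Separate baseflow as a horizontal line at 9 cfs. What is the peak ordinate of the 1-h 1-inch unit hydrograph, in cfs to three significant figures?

U_p ≈ 92.5 cfs

Direct runoff: 0.0, 18.0, 57.0, 111.0, 91.0, 75.0, 61.0, 50.0, 41.0, 34.0, 28.0, 23.0, 18.0, 0.0 cfs; ΣQ_DR = 607.0 cfs, peak = 111.0 cfs.
Runoff depth d = ΣQ_DR·Δt / A = 607.0 × 3600 / (0.784 mi²) = 1.200 in.
The 1-inch UH is the DRH scaled by (1 in)/d, so U_p = 111.0 × 1/1.200 = 92.5 cfs.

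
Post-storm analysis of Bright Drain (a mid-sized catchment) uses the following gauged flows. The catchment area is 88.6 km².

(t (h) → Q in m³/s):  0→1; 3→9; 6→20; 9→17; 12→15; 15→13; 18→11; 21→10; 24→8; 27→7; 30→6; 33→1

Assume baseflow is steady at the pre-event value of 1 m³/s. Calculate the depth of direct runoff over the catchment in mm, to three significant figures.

d ≈ 12.9 mm

Direct runoff: 0.0, 8.0, 19.0, 16.0, 14.0, 12.0, 10.0, 9.0, 7.0, 6.0, 5.0, 0.0 m³/s; ΣQ_DR = 106.0 m³/s.
V = ΣQ_DR · Δt = 106.0 × 10800 s = 1.145 × 10^6 m³.
Over A = 88.6 km², depth = V / A = 12.9 mm.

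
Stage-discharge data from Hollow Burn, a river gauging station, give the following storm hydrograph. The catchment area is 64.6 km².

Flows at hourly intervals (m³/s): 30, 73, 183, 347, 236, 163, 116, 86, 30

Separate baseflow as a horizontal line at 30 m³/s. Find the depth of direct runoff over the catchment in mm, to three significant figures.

d ≈ 55.4 mm

Direct runoff: 0.0, 43.0, 153.0, 317.0, 206.0, 133.0, 86.0, 56.0, 0.0 m³/s; ΣQ_DR = 994.0 m³/s.
V = ΣQ_DR · Δt = 994.0 × 3600 s = 3.578 × 10^6 m³.
Over A = 64.6 km², depth = V / A = 55.4 mm.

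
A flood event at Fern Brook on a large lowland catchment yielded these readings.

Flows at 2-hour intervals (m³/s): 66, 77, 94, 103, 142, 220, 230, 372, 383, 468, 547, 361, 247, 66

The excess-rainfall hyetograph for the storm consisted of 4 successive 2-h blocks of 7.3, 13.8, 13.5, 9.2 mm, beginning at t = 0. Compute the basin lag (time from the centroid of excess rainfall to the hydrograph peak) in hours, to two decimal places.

Centroid of excess rainfall: t_c = Σ P_i·t̄_i / ΣP_i = 4.1233 h (block centres at 1, 3, 5, 7 h).
Hydrograph peak occurs at t = 20 h, so basin lag t_L = 20 − 4.1233 = 15.88 h.

t_L ≈ 15.88 h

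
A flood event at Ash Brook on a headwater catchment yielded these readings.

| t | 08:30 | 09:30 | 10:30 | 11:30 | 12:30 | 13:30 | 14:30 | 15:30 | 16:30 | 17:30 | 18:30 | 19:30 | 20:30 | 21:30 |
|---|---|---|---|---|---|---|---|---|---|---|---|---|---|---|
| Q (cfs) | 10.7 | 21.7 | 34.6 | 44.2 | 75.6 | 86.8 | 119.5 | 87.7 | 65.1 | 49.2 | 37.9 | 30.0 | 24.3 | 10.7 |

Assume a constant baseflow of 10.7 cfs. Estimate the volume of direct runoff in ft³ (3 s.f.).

V ≈ 1.97 × 10^6 ft³

Direct-runoff ordinates (Q − Q_b): 0.0, 11.0, 23.9, 33.5, 64.9, 76.1, 108.8, 77.0, 54.4, 38.5, 27.2, 19.3, 13.6, 0.0 cfs.
ΣQ_DR = 548.2 cfs.
With Δt = 1 h = 3600 s, V = ΣQ_DR · Δt = 548.2 × 3600 = 1.97 × 10^6 ft³.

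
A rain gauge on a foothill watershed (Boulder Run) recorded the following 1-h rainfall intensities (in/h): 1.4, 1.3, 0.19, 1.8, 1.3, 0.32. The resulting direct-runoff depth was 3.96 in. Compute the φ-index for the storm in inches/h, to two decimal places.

Only the 4 blocks with intensity above φ contribute runoff: 1.4, 1.3, 1.8, 1.3 in/h.
Σ(I−φ)·Δt = d  ⇒  (1.4+1.3+1.8+1.3 − 4φ)·1 = 3.96
φ = (5.800 − 3.96/1) / 4 = 0.46 in/h.

φ ≈ 0.46 in/h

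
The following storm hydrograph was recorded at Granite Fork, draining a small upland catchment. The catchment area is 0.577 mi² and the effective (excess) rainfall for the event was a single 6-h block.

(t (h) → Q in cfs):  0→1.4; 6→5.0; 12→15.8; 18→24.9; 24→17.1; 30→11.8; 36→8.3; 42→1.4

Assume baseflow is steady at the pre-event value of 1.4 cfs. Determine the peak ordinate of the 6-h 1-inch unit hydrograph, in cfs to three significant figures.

Direct runoff: 0.0, 3.6, 14.4, 23.5, 15.7, 10.4, 6.9, 0.0 cfs; ΣQ_DR = 74.50 cfs, peak = 23.5 cfs.
Runoff depth d = ΣQ_DR·Δt / A = 74.50 × 21600 / (0.577 mi²) = 1.200 in.
The 1-inch UH is the DRH scaled by (1 in)/d, so U_p = 23.5 × 1/1.200 = 19.6 cfs.

U_p ≈ 19.6 cfs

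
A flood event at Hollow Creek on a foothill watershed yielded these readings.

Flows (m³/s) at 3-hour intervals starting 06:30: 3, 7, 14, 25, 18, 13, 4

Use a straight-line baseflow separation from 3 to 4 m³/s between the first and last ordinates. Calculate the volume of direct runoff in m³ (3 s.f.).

Direct-runoff ordinates (Q − Q_b): 0.00, 3.83, 10.67, 21.50, 14.33, 9.17, 0.00 m³/s.
ΣQ_DR = 59.50 m³/s.
With Δt = 3 h = 10800 s, V = ΣQ_DR · Δt = 59.50 × 10800 = 6.43 × 10^5 m³.

V ≈ 6.43 × 10^5 m³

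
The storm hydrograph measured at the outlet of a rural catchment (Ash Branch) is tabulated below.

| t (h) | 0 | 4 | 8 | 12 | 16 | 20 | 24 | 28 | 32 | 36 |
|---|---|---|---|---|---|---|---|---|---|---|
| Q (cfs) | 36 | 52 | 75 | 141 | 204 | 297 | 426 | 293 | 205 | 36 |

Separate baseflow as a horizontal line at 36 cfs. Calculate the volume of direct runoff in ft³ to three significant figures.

Direct-runoff ordinates (Q − Q_b): 0.0, 16.0, 39.0, 105.0, 168.0, 261.0, 390.0, 257.0, 169.0, 0.0 cfs.
ΣQ_DR = 1405 cfs.
With Δt = 4 h = 14400 s, V = ΣQ_DR · Δt = 1405 × 14400 = 2.02 × 10^7 ft³.

V ≈ 2.02 × 10^7 ft³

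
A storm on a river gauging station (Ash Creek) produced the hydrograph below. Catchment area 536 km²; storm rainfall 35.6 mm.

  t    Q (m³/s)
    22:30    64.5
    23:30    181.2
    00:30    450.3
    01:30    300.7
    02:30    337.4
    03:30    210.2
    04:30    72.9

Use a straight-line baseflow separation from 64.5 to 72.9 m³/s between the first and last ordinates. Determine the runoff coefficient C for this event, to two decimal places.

ΣQ_DR = 1136 m³/s; V = ΣQ_DR·Δt = 4.091 × 10^6 m³.
Runoff depth d = V / A = 7.632 mm.
C = d / P = 7.632 / 35.6 = 0.21.

C ≈ 0.21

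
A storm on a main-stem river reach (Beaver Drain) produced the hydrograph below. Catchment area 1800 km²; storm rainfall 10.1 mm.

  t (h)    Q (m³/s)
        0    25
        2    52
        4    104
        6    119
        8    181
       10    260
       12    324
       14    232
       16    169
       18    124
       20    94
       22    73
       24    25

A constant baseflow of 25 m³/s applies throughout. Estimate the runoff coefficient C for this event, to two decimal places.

C ≈ 0.58

ΣQ_DR = 1457 m³/s; V = ΣQ_DR·Δt = 1.049 × 10^7 m³.
Runoff depth d = V / A = 5.828 mm.
C = d / P = 5.828 / 10.1 = 0.58.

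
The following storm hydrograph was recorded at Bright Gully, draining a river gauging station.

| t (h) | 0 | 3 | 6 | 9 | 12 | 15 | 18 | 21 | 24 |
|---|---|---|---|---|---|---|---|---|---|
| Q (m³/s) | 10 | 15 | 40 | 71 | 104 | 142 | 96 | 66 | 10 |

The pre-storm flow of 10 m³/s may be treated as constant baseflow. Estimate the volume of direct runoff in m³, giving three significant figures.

V ≈ 5.01 × 10^6 m³

Direct-runoff ordinates (Q − Q_b): 0.0, 5.0, 30.0, 61.0, 94.0, 132.0, 86.0, 56.0, 0.0 m³/s.
ΣQ_DR = 464.0 m³/s.
With Δt = 3 h = 10800 s, V = ΣQ_DR · Δt = 464.0 × 10800 = 5.01 × 10^6 m³.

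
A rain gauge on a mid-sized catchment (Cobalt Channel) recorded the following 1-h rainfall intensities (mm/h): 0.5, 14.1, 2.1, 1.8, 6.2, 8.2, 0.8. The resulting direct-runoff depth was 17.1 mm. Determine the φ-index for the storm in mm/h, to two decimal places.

Only the 3 blocks with intensity above φ contribute runoff: 14.1, 6.2, 8.2 mm/h.
Σ(I−φ)·Δt = d  ⇒  (14.1+6.2+8.2 − 3φ)·1 = 17.1
φ = (28.50 − 17.1/1) / 3 = 3.80 mm/h.

φ ≈ 3.80 mm/h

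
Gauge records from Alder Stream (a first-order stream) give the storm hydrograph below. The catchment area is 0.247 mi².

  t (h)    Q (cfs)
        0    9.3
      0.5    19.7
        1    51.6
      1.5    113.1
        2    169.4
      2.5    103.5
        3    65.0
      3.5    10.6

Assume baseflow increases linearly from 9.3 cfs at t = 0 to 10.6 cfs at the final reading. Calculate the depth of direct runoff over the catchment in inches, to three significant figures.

d ≈ 1.45 in

Direct runoff: 0.00, 10.21, 41.93, 103.24, 159.36, 93.27, 54.59, 0.00 cfs; ΣQ_DR = 462.6 cfs.
V = ΣQ_DR · Δt = 462.6 × 1800 s = 8.327 × 10^5 ft³.
Over A = 0.247 mi², depth = V / A = 1.45 in.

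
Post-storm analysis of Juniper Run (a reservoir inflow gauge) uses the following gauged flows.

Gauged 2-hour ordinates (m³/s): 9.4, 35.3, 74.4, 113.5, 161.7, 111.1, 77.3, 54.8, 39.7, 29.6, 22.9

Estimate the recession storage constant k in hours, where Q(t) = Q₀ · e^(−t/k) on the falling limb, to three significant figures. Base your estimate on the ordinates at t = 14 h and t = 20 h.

On the falling limb, Q drops from 54.8 to 22.9 m³/s between t = 14 h and t = 20 h (Δt = 6 h).
k = −Δt / ln(Q₂/Q₁) = −6 / ln(22.9/54.8) = 6.88 h.

k ≈ 6.88 h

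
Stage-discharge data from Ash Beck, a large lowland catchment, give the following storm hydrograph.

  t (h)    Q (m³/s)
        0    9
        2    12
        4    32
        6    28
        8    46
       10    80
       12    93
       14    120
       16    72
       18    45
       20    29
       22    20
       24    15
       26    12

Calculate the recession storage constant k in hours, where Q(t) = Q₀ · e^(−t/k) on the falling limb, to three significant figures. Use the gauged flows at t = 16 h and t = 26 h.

On the falling limb, Q drops from 72 to 12 m³/s between t = 16 h and t = 26 h (Δt = 10 h).
k = −Δt / ln(Q₂/Q₁) = −10 / ln(12/72) = 5.58 h.

k ≈ 5.58 h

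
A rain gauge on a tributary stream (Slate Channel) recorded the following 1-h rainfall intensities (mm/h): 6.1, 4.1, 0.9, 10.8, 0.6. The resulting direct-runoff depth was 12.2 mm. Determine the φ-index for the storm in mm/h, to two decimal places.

φ ≈ 2.93 mm/h

Only the 3 blocks with intensity above φ contribute runoff: 6.1, 4.1, 10.8 mm/h.
Σ(I−φ)·Δt = d  ⇒  (6.1+4.1+10.8 − 3φ)·1 = 12.2
φ = (21.00 − 12.2/1) / 3 = 2.93 mm/h.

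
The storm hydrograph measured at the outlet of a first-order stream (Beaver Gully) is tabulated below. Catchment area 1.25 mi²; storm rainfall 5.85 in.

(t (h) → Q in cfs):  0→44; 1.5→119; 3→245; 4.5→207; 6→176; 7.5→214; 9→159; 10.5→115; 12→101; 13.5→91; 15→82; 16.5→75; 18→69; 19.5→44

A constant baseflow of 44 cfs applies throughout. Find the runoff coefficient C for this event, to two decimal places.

ΣQ_DR = 1125 cfs; V = ΣQ_DR·Δt = 6.075 × 10^6 ft³.
Runoff depth d = V / A = 2.092 in.
C = d / P = 2.092 / 5.85 = 0.36.

C ≈ 0.36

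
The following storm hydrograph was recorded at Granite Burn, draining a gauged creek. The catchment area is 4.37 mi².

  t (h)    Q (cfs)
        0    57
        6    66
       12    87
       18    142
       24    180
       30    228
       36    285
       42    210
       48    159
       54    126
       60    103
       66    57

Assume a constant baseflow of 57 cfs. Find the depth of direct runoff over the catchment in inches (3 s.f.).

d ≈ 2.16 in

Direct runoff: 0.0, 9.0, 30.0, 85.0, 123.0, 171.0, 228.0, 153.0, 102.0, 69.0, 46.0, 0.0 cfs; ΣQ_DR = 1016 cfs.
V = ΣQ_DR · Δt = 1016 × 21600 s = 2.195 × 10^7 ft³.
Over A = 4.37 mi², depth = V / A = 2.16 in.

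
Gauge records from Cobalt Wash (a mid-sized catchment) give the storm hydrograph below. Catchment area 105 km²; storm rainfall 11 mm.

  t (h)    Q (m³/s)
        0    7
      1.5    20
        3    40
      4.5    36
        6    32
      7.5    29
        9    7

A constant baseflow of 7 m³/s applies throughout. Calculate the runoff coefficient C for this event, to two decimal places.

C ≈ 0.57

ΣQ_DR = 122.0 m³/s; V = ΣQ_DR·Δt = 6.588 × 10^5 m³.
Runoff depth d = V / A = 6.274 mm.
C = d / P = 6.274 / 11 = 0.57.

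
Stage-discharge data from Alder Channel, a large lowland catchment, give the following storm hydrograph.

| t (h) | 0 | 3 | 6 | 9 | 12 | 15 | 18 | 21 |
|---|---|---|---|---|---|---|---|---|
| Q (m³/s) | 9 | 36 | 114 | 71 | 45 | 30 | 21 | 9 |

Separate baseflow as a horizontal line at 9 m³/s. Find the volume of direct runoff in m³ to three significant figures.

Direct-runoff ordinates (Q − Q_b): 0.0, 27.0, 105.0, 62.0, 36.0, 21.0, 12.0, 0.0 m³/s.
ΣQ_DR = 263.0 m³/s.
With Δt = 3 h = 10800 s, V = ΣQ_DR · Δt = 263.0 × 10800 = 2.84 × 10^6 m³.

V ≈ 2.84 × 10^6 m³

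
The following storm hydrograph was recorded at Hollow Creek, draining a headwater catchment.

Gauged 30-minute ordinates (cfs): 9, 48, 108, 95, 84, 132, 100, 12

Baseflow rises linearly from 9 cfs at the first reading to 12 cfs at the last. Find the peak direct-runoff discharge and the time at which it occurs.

Subtracting baseflow gives direct-runoff ordinates: 0.00, 38.57, 98.14, 84.71, 73.29, 120.86, 88.43, 0.00 cfs.
The maximum is 120.86 cfs, occurring at the reading for t = 2.5 h.

Q_p = 120.86 cfs at t = 2.5 h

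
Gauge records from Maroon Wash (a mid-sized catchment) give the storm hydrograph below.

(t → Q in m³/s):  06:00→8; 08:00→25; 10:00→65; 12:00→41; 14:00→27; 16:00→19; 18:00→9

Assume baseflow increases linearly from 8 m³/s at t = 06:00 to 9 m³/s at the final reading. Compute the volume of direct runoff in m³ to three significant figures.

Direct-runoff ordinates (Q − Q_b): 0.00, 16.83, 56.67, 32.50, 18.33, 10.17, 0.00 m³/s.
ΣQ_DR = 134.5 m³/s.
With Δt = 2 h = 7200 s, V = ΣQ_DR · Δt = 134.5 × 7200 = 9.68 × 10^5 m³.

V ≈ 9.68 × 10^5 m³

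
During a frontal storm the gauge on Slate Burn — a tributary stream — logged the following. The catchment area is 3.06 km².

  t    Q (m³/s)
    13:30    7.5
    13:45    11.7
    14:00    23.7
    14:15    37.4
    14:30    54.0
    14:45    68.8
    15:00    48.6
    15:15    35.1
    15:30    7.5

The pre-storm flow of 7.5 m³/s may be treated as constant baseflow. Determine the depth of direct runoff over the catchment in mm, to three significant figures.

Direct runoff: 0.0, 4.2, 16.2, 29.9, 46.5, 61.3, 41.1, 27.6, 0.0 m³/s; ΣQ_DR = 226.8 m³/s.
V = ΣQ_DR · Δt = 226.8 × 900 s = 2.041 × 10^5 m³.
Over A = 3.06 km², depth = V / A = 66.7 mm.

d ≈ 66.7 mm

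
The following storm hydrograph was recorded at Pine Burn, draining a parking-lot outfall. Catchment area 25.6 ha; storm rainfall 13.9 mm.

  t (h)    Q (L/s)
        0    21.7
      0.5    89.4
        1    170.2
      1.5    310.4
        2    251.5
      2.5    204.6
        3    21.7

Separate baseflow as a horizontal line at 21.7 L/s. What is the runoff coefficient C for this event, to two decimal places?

C ≈ 0.46

ΣQ_DR = 917.6 L/s; V = ΣQ_DR·Δt = 1.652 × 10^6 L.
Runoff depth d = V / A = 6.452 mm.
C = d / P = 6.452 / 13.9 = 0.46.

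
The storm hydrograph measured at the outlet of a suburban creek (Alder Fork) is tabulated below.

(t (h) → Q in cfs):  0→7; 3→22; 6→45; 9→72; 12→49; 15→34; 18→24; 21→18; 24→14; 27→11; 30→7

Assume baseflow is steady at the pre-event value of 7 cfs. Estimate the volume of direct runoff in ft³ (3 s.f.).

V ≈ 2.44 × 10^6 ft³

Direct-runoff ordinates (Q − Q_b): 0.0, 15.0, 38.0, 65.0, 42.0, 27.0, 17.0, 11.0, 7.0, 4.0, 0.0 cfs.
ΣQ_DR = 226.0 cfs.
With Δt = 3 h = 10800 s, V = ΣQ_DR · Δt = 226.0 × 10800 = 2.44 × 10^6 ft³.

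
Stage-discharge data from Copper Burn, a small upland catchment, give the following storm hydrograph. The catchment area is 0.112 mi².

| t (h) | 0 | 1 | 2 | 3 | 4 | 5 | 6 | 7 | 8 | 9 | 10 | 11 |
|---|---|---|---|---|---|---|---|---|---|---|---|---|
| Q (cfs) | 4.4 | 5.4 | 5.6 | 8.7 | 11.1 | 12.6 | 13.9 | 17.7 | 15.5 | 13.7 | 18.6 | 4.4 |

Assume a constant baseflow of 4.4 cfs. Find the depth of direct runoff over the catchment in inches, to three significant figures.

Direct runoff: 0.0, 1.0, 1.2, 4.3, 6.7, 8.2, 9.5, 13.3, 11.1, 9.3, 14.2, 0.0 cfs; ΣQ_DR = 78.80 cfs.
V = ΣQ_DR · Δt = 78.80 × 3600 s = 2.837 × 10^5 ft³.
Over A = 0.112 mi², depth = V / A = 1.09 in.

d ≈ 1.09 in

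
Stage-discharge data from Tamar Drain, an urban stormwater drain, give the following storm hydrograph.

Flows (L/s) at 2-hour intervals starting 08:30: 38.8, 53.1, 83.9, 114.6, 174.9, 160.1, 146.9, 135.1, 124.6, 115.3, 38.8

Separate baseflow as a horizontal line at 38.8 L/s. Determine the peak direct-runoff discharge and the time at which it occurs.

Subtracting baseflow gives direct-runoff ordinates: 0.0, 14.3, 45.1, 75.8, 136.1, 121.3, 108.1, 96.3, 85.8, 76.5, 0.0 L/s.
The maximum is 136.1 L/s, occurring at the reading for t = 16:30.

Q_p = 136.1 L/s at t = 16:30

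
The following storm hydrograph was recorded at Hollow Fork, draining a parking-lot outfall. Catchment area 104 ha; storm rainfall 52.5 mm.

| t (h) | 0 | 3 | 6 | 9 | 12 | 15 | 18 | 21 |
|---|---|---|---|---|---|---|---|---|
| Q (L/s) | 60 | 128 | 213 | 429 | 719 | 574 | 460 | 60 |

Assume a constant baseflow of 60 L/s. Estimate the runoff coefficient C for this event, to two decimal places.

ΣQ_DR = 2163 L/s; V = ΣQ_DR·Δt = 2.336 × 10^7 L.
Runoff depth d = V / A = 22.46 mm.
C = d / P = 22.46 / 52.5 = 0.43.

C ≈ 0.43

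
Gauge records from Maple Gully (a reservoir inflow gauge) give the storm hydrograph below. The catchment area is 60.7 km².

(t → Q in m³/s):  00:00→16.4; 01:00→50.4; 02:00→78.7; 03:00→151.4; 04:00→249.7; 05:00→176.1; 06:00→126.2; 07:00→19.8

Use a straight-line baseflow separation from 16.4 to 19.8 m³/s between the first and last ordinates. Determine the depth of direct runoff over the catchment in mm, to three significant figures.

Direct runoff: 0.00, 33.51, 61.33, 133.54, 231.36, 157.27, 106.89, 0.00 m³/s; ΣQ_DR = 723.9 m³/s.
V = ΣQ_DR · Δt = 723.9 × 3600 s = 2.606 × 10^6 m³.
Over A = 60.7 km², depth = V / A = 42.9 mm.

d ≈ 42.9 mm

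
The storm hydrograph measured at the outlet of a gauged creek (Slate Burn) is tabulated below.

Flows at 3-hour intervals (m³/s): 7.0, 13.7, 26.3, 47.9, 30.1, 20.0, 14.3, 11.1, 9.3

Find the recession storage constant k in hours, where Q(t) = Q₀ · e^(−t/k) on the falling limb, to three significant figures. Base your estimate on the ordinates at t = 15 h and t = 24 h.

k ≈ 11.8 h

On the falling limb, Q drops from 20.0 to 9.3 m³/s between t = 15 h and t = 24 h (Δt = 9 h).
k = −Δt / ln(Q₂/Q₁) = −9 / ln(9.3/20.0) = 11.8 h.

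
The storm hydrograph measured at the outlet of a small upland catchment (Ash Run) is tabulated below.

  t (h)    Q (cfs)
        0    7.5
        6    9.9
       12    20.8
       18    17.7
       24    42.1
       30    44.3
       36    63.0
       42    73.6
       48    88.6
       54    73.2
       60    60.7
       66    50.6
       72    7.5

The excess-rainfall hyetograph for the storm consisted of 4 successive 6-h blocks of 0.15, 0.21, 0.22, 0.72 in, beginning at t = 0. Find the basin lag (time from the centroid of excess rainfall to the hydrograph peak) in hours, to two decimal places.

t_L ≈ 32.03 h

Centroid of excess rainfall: t_c = Σ P_i·t̄_i / ΣP_i = 15.9692 h (block centres at 3, 9, 15, 21 h).
Hydrograph peak occurs at t = 48 h, so basin lag t_L = 48 − 15.9692 = 32.03 h.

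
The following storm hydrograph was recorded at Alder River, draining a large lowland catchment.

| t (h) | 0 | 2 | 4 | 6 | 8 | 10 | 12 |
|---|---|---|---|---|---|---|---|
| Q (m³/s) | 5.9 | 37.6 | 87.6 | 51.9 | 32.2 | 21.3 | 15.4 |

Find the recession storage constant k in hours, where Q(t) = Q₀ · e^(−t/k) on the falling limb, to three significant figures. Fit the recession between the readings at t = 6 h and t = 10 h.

k ≈ 4.49 h

On the falling limb, Q drops from 51.9 to 21.3 m³/s between t = 6 h and t = 10 h (Δt = 4 h).
k = −Δt / ln(Q₂/Q₁) = −4 / ln(21.3/51.9) = 4.49 h.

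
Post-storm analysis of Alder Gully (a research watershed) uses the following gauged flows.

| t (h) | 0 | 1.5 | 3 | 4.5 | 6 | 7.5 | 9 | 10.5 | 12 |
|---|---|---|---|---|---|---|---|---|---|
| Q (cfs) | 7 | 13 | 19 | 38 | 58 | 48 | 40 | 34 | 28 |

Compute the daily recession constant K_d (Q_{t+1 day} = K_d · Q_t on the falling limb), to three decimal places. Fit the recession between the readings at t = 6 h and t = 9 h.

Between t = 6 h and t = 9 h the flow falls from 58 to 40 cfs over 2×1.5 h = 3 h.
Per-interval ratio K = (40/58)^(1/2) = 0.8305; K_d = K^(24/1.5) = 0.051.

K_d ≈ 0.051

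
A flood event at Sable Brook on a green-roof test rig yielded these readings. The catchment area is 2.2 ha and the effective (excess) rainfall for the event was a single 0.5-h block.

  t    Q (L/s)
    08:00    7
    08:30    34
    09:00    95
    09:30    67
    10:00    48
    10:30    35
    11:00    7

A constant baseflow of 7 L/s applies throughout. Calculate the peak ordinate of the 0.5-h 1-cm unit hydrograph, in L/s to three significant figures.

Direct runoff: 0.0, 27.0, 88.0, 60.0, 41.0, 28.0, 0.0 L/s; ΣQ_DR = 244.0 L/s, peak = 88.0 L/s.
Runoff depth d = ΣQ_DR·Δt / A = 244.0 × 1800 / (2.2 ha) = 19.96 mm.
The 1-cm UH is the DRH scaled by (10 mm)/d, so U_p = 88.0 × 10/19.96 = 44.1 L/s.

U_p ≈ 44.1 L/s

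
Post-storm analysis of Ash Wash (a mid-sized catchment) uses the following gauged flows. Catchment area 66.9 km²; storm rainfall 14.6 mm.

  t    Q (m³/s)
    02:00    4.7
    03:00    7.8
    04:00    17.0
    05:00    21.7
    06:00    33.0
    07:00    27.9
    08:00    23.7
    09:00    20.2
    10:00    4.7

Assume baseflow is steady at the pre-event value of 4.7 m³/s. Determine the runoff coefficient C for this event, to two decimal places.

ΣQ_DR = 118.4 m³/s; V = ΣQ_DR·Δt = 4.262 × 10^5 m³.
Runoff depth d = V / A = 6.371 mm.
C = d / P = 6.371 / 14.6 = 0.44.

C ≈ 0.44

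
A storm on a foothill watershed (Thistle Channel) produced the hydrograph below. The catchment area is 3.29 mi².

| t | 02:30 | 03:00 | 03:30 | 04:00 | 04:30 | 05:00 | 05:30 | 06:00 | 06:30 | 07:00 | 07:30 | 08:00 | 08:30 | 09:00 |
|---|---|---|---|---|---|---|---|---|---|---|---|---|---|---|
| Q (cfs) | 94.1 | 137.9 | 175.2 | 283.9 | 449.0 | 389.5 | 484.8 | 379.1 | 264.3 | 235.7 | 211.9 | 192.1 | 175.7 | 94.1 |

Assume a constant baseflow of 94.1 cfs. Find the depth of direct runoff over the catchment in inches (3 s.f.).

d ≈ 0.530 in

Direct runoff: 0.0, 43.8, 81.1, 189.8, 354.9, 295.4, 390.7, 285.0, 170.2, 141.6, 117.8, 98.0, 81.6, 0.0 cfs; ΣQ_DR = 2250 cfs.
V = ΣQ_DR · Δt = 2250 × 1800 s = 4.050 × 10^6 ft³.
Over A = 3.29 mi², depth = V / A = 0.530 in.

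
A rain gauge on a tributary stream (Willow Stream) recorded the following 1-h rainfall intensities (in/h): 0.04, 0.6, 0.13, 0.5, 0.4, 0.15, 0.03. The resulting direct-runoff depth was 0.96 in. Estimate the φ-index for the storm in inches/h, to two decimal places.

φ ≈ 0.18 in/h

Only the 3 blocks with intensity above φ contribute runoff: 0.6, 0.5, 0.4 in/h.
Σ(I−φ)·Δt = d  ⇒  (0.6+0.5+0.4 − 3φ)·1 = 0.96
φ = (1.500 − 0.96/1) / 3 = 0.18 in/h.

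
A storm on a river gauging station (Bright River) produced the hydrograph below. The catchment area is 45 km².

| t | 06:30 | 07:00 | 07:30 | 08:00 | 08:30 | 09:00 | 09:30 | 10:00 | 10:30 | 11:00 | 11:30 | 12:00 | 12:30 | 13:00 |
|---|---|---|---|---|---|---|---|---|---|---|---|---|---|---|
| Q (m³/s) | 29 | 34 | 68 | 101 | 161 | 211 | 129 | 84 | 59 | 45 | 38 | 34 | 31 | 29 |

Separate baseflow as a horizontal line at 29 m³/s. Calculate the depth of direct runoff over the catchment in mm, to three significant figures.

Direct runoff: 0.0, 5.0, 39.0, 72.0, 132.0, 182.0, 100.0, 55.0, 30.0, 16.0, 9.0, 5.0, 2.0, 0.0 m³/s; ΣQ_DR = 647.0 m³/s.
V = ΣQ_DR · Δt = 647.0 × 1800 s = 1.165 × 10^6 m³.
Over A = 45 km², depth = V / A = 25.9 mm.

d ≈ 25.9 mm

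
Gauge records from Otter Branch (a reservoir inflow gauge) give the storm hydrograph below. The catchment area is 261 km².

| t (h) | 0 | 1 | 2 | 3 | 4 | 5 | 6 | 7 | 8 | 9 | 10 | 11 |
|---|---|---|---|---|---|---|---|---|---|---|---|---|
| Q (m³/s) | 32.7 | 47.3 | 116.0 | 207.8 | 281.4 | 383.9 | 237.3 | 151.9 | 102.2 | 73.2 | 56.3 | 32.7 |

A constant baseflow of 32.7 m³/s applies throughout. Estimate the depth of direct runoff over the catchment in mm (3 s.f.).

d ≈ 18.3 mm

Direct runoff: 0.0, 14.6, 83.3, 175.1, 248.7, 351.2, 204.6, 119.2, 69.5, 40.5, 23.6, 0.0 m³/s; ΣQ_DR = 1330 m³/s.
V = ΣQ_DR · Δt = 1330 × 3600 s = 4.789 × 10^6 m³.
Over A = 261 km², depth = V / A = 18.3 mm.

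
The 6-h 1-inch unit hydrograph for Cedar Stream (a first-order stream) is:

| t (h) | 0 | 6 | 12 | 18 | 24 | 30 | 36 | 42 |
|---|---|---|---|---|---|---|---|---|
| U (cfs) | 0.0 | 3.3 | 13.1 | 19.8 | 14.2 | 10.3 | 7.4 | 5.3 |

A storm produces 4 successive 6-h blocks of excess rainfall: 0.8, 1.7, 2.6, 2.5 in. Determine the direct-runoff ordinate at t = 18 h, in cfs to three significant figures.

By discrete convolution, Q_j = Σ (P_i / 1 in) · U_{j−i}.
At t = 18 h (j=3): Q = (0.8/1)·19.8 + (1.7/1)·13.1 + (2.6/1)·3.3 + (2.5/1)·0.0 = 46.7 cfs.

Q ≈ 46.7 cfs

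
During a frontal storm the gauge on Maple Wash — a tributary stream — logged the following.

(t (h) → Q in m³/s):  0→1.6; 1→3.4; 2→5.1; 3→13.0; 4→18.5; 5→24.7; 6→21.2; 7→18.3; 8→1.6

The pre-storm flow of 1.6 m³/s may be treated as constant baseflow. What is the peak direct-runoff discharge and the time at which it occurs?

Subtracting baseflow gives direct-runoff ordinates: 0.0, 1.8, 3.5, 11.4, 16.9, 23.1, 19.6, 16.7, 0.0 m³/s.
The maximum is 23.1 m³/s, occurring at the reading for t = 5 h.

Q_p = 23.1 m³/s at t = 5 h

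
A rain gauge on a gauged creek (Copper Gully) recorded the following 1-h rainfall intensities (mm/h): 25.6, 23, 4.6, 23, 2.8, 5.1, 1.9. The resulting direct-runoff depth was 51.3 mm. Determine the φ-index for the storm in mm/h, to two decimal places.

Only the 3 blocks with intensity above φ contribute runoff: 25.6, 23, 23 mm/h.
Σ(I−φ)·Δt = d  ⇒  (25.6+23+23 − 3φ)·1 = 51.3
φ = (71.60 − 51.3/1) / 3 = 6.77 mm/h.

φ ≈ 6.77 mm/h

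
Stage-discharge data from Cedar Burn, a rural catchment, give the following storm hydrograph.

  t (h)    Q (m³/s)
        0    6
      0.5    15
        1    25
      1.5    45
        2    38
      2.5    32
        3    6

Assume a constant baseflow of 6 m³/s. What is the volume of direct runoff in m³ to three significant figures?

Direct-runoff ordinates (Q − Q_b): 0.0, 9.0, 19.0, 39.0, 32.0, 26.0, 0.0 m³/s.
ΣQ_DR = 125.0 m³/s.
With Δt = 0.5 h = 1800 s, V = ΣQ_DR · Δt = 125.0 × 1800 = 2.25 × 10^5 m³.

V ≈ 2.25 × 10^5 m³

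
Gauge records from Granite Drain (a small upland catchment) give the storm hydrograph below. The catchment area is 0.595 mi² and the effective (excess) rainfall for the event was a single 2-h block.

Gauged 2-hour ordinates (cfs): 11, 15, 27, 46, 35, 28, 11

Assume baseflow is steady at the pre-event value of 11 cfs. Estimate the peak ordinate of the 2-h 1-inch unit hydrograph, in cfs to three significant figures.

Direct runoff: 0.0, 4.0, 16.0, 35.0, 24.0, 17.0, 0.0 cfs; ΣQ_DR = 96.00 cfs, peak = 35.0 cfs.
Runoff depth d = ΣQ_DR·Δt / A = 96.00 × 7200 / (0.595 mi²) = 0.5000 in.
The 1-inch UH is the DRH scaled by (1 in)/d, so U_p = 35.0 × 1/0.5000 = 70.0 cfs.

U_p ≈ 70.0 cfs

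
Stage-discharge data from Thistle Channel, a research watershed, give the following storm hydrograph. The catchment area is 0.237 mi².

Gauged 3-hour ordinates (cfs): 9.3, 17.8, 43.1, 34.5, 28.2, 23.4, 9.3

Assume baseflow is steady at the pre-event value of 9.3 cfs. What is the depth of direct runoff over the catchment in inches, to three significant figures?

d ≈ 1.97 in

Direct runoff: 0.0, 8.5, 33.8, 25.2, 18.9, 14.1, 0.0 cfs; ΣQ_DR = 100.5 cfs.
V = ΣQ_DR · Δt = 100.5 × 10800 s = 1.085 × 10^6 ft³.
Over A = 0.237 mi², depth = V / A = 1.97 in.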